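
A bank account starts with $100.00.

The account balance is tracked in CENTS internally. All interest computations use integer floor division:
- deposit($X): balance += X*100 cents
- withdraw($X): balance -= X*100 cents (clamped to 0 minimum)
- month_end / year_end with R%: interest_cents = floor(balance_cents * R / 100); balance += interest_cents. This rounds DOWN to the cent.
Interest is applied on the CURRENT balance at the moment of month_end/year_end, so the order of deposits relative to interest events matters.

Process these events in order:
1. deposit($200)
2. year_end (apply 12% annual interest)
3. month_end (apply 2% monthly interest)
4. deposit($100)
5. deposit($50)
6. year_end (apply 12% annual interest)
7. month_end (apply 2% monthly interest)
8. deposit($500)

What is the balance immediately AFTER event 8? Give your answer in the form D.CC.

Answer: 1062.87

Derivation:
After 1 (deposit($200)): balance=$300.00 total_interest=$0.00
After 2 (year_end (apply 12% annual interest)): balance=$336.00 total_interest=$36.00
After 3 (month_end (apply 2% monthly interest)): balance=$342.72 total_interest=$42.72
After 4 (deposit($100)): balance=$442.72 total_interest=$42.72
After 5 (deposit($50)): balance=$492.72 total_interest=$42.72
After 6 (year_end (apply 12% annual interest)): balance=$551.84 total_interest=$101.84
After 7 (month_end (apply 2% monthly interest)): balance=$562.87 total_interest=$112.87
After 8 (deposit($500)): balance=$1062.87 total_interest=$112.87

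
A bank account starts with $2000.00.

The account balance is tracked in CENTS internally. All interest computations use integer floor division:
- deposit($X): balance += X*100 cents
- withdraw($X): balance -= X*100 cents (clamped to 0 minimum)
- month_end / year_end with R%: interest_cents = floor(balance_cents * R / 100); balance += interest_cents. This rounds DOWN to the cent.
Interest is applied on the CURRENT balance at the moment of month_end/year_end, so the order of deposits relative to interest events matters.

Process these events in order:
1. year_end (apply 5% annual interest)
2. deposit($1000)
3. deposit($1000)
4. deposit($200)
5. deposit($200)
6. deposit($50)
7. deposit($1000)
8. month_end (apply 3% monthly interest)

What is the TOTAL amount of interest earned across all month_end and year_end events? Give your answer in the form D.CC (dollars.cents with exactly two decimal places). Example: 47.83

After 1 (year_end (apply 5% annual interest)): balance=$2100.00 total_interest=$100.00
After 2 (deposit($1000)): balance=$3100.00 total_interest=$100.00
After 3 (deposit($1000)): balance=$4100.00 total_interest=$100.00
After 4 (deposit($200)): balance=$4300.00 total_interest=$100.00
After 5 (deposit($200)): balance=$4500.00 total_interest=$100.00
After 6 (deposit($50)): balance=$4550.00 total_interest=$100.00
After 7 (deposit($1000)): balance=$5550.00 total_interest=$100.00
After 8 (month_end (apply 3% monthly interest)): balance=$5716.50 total_interest=$266.50

Answer: 266.50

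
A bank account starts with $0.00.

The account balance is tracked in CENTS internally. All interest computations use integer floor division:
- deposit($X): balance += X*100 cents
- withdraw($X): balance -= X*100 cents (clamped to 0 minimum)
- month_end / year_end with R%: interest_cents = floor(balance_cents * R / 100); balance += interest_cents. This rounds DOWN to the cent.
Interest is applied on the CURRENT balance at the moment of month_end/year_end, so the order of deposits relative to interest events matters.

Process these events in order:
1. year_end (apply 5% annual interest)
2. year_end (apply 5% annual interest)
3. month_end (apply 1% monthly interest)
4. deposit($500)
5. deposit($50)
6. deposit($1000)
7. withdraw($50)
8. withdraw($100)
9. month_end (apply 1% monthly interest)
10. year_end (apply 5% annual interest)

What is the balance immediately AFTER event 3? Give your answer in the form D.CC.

Answer: 0.00

Derivation:
After 1 (year_end (apply 5% annual interest)): balance=$0.00 total_interest=$0.00
After 2 (year_end (apply 5% annual interest)): balance=$0.00 total_interest=$0.00
After 3 (month_end (apply 1% monthly interest)): balance=$0.00 total_interest=$0.00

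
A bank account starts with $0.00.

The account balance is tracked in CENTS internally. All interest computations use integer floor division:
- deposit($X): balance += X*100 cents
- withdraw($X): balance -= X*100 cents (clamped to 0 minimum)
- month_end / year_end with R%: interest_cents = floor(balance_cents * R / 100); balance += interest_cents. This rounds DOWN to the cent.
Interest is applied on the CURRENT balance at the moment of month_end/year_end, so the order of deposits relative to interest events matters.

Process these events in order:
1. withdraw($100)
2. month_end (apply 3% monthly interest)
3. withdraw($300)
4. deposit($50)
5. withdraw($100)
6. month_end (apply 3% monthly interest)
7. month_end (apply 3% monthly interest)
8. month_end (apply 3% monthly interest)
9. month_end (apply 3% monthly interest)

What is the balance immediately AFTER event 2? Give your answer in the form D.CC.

After 1 (withdraw($100)): balance=$0.00 total_interest=$0.00
After 2 (month_end (apply 3% monthly interest)): balance=$0.00 total_interest=$0.00

Answer: 0.00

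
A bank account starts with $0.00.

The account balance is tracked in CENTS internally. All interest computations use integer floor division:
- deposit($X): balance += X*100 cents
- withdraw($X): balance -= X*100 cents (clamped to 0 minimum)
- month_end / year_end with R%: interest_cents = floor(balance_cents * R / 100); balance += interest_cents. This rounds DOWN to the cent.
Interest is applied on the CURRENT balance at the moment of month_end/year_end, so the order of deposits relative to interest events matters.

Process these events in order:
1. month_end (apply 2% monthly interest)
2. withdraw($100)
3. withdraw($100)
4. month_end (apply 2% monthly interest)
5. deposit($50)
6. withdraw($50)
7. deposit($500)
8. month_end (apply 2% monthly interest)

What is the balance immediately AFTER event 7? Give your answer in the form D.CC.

After 1 (month_end (apply 2% monthly interest)): balance=$0.00 total_interest=$0.00
After 2 (withdraw($100)): balance=$0.00 total_interest=$0.00
After 3 (withdraw($100)): balance=$0.00 total_interest=$0.00
After 4 (month_end (apply 2% monthly interest)): balance=$0.00 total_interest=$0.00
After 5 (deposit($50)): balance=$50.00 total_interest=$0.00
After 6 (withdraw($50)): balance=$0.00 total_interest=$0.00
After 7 (deposit($500)): balance=$500.00 total_interest=$0.00

Answer: 500.00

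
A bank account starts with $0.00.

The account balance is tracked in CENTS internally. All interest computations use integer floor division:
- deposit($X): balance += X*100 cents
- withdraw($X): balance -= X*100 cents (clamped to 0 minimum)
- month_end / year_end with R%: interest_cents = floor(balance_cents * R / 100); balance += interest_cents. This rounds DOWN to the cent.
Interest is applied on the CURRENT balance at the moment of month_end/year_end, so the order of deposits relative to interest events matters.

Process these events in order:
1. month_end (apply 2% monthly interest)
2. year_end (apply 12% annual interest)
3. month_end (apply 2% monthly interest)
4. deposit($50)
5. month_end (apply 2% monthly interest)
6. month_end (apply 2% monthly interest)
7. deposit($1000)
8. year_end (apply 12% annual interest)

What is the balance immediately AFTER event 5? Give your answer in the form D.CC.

After 1 (month_end (apply 2% monthly interest)): balance=$0.00 total_interest=$0.00
After 2 (year_end (apply 12% annual interest)): balance=$0.00 total_interest=$0.00
After 3 (month_end (apply 2% monthly interest)): balance=$0.00 total_interest=$0.00
After 4 (deposit($50)): balance=$50.00 total_interest=$0.00
After 5 (month_end (apply 2% monthly interest)): balance=$51.00 total_interest=$1.00

Answer: 51.00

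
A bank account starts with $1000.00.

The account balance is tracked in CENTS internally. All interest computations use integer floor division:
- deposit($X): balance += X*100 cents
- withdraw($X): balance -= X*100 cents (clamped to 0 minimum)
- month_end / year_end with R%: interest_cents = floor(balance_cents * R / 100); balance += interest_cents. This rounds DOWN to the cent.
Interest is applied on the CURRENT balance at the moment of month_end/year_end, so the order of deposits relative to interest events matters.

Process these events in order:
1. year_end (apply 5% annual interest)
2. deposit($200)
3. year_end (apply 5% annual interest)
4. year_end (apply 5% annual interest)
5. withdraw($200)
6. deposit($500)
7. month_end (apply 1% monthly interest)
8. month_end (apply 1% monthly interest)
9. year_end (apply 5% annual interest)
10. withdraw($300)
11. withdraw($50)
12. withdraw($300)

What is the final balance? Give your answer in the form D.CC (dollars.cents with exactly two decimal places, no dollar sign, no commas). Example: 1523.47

After 1 (year_end (apply 5% annual interest)): balance=$1050.00 total_interest=$50.00
After 2 (deposit($200)): balance=$1250.00 total_interest=$50.00
After 3 (year_end (apply 5% annual interest)): balance=$1312.50 total_interest=$112.50
After 4 (year_end (apply 5% annual interest)): balance=$1378.12 total_interest=$178.12
After 5 (withdraw($200)): balance=$1178.12 total_interest=$178.12
After 6 (deposit($500)): balance=$1678.12 total_interest=$178.12
After 7 (month_end (apply 1% monthly interest)): balance=$1694.90 total_interest=$194.90
After 8 (month_end (apply 1% monthly interest)): balance=$1711.84 total_interest=$211.84
After 9 (year_end (apply 5% annual interest)): balance=$1797.43 total_interest=$297.43
After 10 (withdraw($300)): balance=$1497.43 total_interest=$297.43
After 11 (withdraw($50)): balance=$1447.43 total_interest=$297.43
After 12 (withdraw($300)): balance=$1147.43 total_interest=$297.43

Answer: 1147.43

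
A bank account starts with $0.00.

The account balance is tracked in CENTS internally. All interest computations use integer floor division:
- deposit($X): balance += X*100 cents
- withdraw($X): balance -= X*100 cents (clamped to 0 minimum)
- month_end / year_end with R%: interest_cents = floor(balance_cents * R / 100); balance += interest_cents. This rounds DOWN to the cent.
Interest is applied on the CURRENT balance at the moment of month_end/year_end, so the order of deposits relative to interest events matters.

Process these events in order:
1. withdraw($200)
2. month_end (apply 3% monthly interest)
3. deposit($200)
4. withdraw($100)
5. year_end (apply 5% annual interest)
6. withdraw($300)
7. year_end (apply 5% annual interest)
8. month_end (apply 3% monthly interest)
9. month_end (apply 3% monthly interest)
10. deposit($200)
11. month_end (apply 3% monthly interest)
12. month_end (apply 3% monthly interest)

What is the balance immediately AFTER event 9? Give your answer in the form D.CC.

After 1 (withdraw($200)): balance=$0.00 total_interest=$0.00
After 2 (month_end (apply 3% monthly interest)): balance=$0.00 total_interest=$0.00
After 3 (deposit($200)): balance=$200.00 total_interest=$0.00
After 4 (withdraw($100)): balance=$100.00 total_interest=$0.00
After 5 (year_end (apply 5% annual interest)): balance=$105.00 total_interest=$5.00
After 6 (withdraw($300)): balance=$0.00 total_interest=$5.00
After 7 (year_end (apply 5% annual interest)): balance=$0.00 total_interest=$5.00
After 8 (month_end (apply 3% monthly interest)): balance=$0.00 total_interest=$5.00
After 9 (month_end (apply 3% monthly interest)): balance=$0.00 total_interest=$5.00

Answer: 0.00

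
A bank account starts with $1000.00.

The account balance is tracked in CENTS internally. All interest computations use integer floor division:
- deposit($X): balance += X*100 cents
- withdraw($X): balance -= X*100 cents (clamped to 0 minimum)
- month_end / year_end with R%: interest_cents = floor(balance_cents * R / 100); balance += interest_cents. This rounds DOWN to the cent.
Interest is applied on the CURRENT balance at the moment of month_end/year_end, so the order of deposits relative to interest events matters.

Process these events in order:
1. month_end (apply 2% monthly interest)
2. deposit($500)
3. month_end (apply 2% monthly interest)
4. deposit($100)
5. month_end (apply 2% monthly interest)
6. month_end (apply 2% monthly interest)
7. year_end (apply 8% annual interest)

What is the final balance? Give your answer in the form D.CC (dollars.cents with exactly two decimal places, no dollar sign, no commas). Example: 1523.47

After 1 (month_end (apply 2% monthly interest)): balance=$1020.00 total_interest=$20.00
After 2 (deposit($500)): balance=$1520.00 total_interest=$20.00
After 3 (month_end (apply 2% monthly interest)): balance=$1550.40 total_interest=$50.40
After 4 (deposit($100)): balance=$1650.40 total_interest=$50.40
After 5 (month_end (apply 2% monthly interest)): balance=$1683.40 total_interest=$83.40
After 6 (month_end (apply 2% monthly interest)): balance=$1717.06 total_interest=$117.06
After 7 (year_end (apply 8% annual interest)): balance=$1854.42 total_interest=$254.42

Answer: 1854.42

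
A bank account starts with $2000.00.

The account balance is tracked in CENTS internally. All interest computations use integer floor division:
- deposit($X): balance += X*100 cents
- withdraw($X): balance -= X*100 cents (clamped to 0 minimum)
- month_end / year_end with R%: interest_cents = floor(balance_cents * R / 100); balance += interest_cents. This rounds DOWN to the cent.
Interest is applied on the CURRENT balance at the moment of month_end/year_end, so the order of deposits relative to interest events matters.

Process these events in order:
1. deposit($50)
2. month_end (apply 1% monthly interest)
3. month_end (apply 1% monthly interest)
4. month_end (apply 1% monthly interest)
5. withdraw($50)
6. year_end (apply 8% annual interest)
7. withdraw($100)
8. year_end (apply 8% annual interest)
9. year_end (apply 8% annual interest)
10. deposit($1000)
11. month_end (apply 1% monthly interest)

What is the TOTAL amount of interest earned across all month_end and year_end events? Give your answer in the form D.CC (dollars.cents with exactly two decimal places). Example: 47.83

After 1 (deposit($50)): balance=$2050.00 total_interest=$0.00
After 2 (month_end (apply 1% monthly interest)): balance=$2070.50 total_interest=$20.50
After 3 (month_end (apply 1% monthly interest)): balance=$2091.20 total_interest=$41.20
After 4 (month_end (apply 1% monthly interest)): balance=$2112.11 total_interest=$62.11
After 5 (withdraw($50)): balance=$2062.11 total_interest=$62.11
After 6 (year_end (apply 8% annual interest)): balance=$2227.07 total_interest=$227.07
After 7 (withdraw($100)): balance=$2127.07 total_interest=$227.07
After 8 (year_end (apply 8% annual interest)): balance=$2297.23 total_interest=$397.23
After 9 (year_end (apply 8% annual interest)): balance=$2481.00 total_interest=$581.00
After 10 (deposit($1000)): balance=$3481.00 total_interest=$581.00
After 11 (month_end (apply 1% monthly interest)): balance=$3515.81 total_interest=$615.81

Answer: 615.81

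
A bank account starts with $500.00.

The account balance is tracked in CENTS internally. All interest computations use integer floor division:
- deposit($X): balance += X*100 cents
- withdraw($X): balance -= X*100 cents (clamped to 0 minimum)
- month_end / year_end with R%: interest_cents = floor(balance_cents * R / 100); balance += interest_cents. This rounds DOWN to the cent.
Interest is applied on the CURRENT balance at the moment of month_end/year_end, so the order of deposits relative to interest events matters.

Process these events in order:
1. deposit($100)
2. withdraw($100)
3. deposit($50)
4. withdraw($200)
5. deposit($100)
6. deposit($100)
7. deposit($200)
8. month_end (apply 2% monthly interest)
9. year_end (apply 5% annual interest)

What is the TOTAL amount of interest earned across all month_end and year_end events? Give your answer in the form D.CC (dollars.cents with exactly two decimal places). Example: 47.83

Answer: 53.25

Derivation:
After 1 (deposit($100)): balance=$600.00 total_interest=$0.00
After 2 (withdraw($100)): balance=$500.00 total_interest=$0.00
After 3 (deposit($50)): balance=$550.00 total_interest=$0.00
After 4 (withdraw($200)): balance=$350.00 total_interest=$0.00
After 5 (deposit($100)): balance=$450.00 total_interest=$0.00
After 6 (deposit($100)): balance=$550.00 total_interest=$0.00
After 7 (deposit($200)): balance=$750.00 total_interest=$0.00
After 8 (month_end (apply 2% monthly interest)): balance=$765.00 total_interest=$15.00
After 9 (year_end (apply 5% annual interest)): balance=$803.25 total_interest=$53.25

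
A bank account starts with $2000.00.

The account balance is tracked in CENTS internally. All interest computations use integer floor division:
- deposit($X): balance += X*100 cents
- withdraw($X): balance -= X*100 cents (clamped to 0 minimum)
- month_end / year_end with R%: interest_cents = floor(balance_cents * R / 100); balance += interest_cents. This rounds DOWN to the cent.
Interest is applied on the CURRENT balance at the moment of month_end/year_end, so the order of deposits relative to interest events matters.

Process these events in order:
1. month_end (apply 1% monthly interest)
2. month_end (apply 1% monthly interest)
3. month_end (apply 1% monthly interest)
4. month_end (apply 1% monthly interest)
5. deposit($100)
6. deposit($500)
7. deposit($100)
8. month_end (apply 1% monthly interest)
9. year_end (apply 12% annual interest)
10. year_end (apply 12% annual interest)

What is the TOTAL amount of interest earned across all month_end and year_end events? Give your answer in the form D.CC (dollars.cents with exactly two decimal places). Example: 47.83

After 1 (month_end (apply 1% monthly interest)): balance=$2020.00 total_interest=$20.00
After 2 (month_end (apply 1% monthly interest)): balance=$2040.20 total_interest=$40.20
After 3 (month_end (apply 1% monthly interest)): balance=$2060.60 total_interest=$60.60
After 4 (month_end (apply 1% monthly interest)): balance=$2081.20 total_interest=$81.20
After 5 (deposit($100)): balance=$2181.20 total_interest=$81.20
After 6 (deposit($500)): balance=$2681.20 total_interest=$81.20
After 7 (deposit($100)): balance=$2781.20 total_interest=$81.20
After 8 (month_end (apply 1% monthly interest)): balance=$2809.01 total_interest=$109.01
After 9 (year_end (apply 12% annual interest)): balance=$3146.09 total_interest=$446.09
After 10 (year_end (apply 12% annual interest)): balance=$3523.62 total_interest=$823.62

Answer: 823.62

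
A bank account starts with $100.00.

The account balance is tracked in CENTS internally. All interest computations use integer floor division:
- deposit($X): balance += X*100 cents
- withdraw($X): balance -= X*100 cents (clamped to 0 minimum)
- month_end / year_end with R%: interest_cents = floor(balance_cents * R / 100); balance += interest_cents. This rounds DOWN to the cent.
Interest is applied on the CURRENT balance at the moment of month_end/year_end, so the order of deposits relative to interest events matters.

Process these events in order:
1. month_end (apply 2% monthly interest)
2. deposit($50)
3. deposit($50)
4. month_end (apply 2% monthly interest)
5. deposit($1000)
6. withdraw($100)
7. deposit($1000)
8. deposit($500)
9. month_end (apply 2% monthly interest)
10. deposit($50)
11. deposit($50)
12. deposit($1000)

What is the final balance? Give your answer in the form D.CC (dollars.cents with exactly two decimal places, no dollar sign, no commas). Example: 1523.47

Answer: 3758.16

Derivation:
After 1 (month_end (apply 2% monthly interest)): balance=$102.00 total_interest=$2.00
After 2 (deposit($50)): balance=$152.00 total_interest=$2.00
After 3 (deposit($50)): balance=$202.00 total_interest=$2.00
After 4 (month_end (apply 2% monthly interest)): balance=$206.04 total_interest=$6.04
After 5 (deposit($1000)): balance=$1206.04 total_interest=$6.04
After 6 (withdraw($100)): balance=$1106.04 total_interest=$6.04
After 7 (deposit($1000)): balance=$2106.04 total_interest=$6.04
After 8 (deposit($500)): balance=$2606.04 total_interest=$6.04
After 9 (month_end (apply 2% monthly interest)): balance=$2658.16 total_interest=$58.16
After 10 (deposit($50)): balance=$2708.16 total_interest=$58.16
After 11 (deposit($50)): balance=$2758.16 total_interest=$58.16
After 12 (deposit($1000)): balance=$3758.16 total_interest=$58.16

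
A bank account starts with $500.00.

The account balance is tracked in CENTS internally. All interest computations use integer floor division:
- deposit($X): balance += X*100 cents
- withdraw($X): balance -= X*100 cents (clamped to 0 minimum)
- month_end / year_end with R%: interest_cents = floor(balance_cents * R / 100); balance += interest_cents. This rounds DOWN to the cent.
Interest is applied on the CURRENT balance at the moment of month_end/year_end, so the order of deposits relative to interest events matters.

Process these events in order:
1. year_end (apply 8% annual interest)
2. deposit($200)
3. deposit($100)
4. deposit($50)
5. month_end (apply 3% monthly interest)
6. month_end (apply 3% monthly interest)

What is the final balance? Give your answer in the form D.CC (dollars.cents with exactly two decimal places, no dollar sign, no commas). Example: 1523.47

After 1 (year_end (apply 8% annual interest)): balance=$540.00 total_interest=$40.00
After 2 (deposit($200)): balance=$740.00 total_interest=$40.00
After 3 (deposit($100)): balance=$840.00 total_interest=$40.00
After 4 (deposit($50)): balance=$890.00 total_interest=$40.00
After 5 (month_end (apply 3% monthly interest)): balance=$916.70 total_interest=$66.70
After 6 (month_end (apply 3% monthly interest)): balance=$944.20 total_interest=$94.20

Answer: 944.20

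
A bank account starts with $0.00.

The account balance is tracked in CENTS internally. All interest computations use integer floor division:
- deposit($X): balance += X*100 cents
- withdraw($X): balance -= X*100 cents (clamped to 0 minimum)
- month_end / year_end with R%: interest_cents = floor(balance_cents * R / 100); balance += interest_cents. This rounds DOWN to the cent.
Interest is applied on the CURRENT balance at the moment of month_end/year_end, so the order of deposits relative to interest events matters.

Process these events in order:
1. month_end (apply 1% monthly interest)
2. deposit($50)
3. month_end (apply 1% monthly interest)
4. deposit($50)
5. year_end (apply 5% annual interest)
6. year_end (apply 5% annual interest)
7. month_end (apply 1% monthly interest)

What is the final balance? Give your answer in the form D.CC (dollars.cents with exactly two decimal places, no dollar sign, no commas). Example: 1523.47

After 1 (month_end (apply 1% monthly interest)): balance=$0.00 total_interest=$0.00
After 2 (deposit($50)): balance=$50.00 total_interest=$0.00
After 3 (month_end (apply 1% monthly interest)): balance=$50.50 total_interest=$0.50
After 4 (deposit($50)): balance=$100.50 total_interest=$0.50
After 5 (year_end (apply 5% annual interest)): balance=$105.52 total_interest=$5.52
After 6 (year_end (apply 5% annual interest)): balance=$110.79 total_interest=$10.79
After 7 (month_end (apply 1% monthly interest)): balance=$111.89 total_interest=$11.89

Answer: 111.89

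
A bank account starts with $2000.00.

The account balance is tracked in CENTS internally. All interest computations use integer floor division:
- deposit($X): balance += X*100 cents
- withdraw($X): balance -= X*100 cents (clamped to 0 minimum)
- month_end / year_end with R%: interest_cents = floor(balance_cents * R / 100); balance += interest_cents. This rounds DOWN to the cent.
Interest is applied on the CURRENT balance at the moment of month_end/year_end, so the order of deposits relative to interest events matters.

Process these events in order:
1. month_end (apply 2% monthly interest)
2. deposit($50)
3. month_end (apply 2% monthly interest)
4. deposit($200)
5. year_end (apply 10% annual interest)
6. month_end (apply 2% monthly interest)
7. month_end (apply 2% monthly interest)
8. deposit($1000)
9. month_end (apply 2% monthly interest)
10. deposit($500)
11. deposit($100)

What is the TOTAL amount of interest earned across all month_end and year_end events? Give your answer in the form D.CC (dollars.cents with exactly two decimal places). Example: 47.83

After 1 (month_end (apply 2% monthly interest)): balance=$2040.00 total_interest=$40.00
After 2 (deposit($50)): balance=$2090.00 total_interest=$40.00
After 3 (month_end (apply 2% monthly interest)): balance=$2131.80 total_interest=$81.80
After 4 (deposit($200)): balance=$2331.80 total_interest=$81.80
After 5 (year_end (apply 10% annual interest)): balance=$2564.98 total_interest=$314.98
After 6 (month_end (apply 2% monthly interest)): balance=$2616.27 total_interest=$366.27
After 7 (month_end (apply 2% monthly interest)): balance=$2668.59 total_interest=$418.59
After 8 (deposit($1000)): balance=$3668.59 total_interest=$418.59
After 9 (month_end (apply 2% monthly interest)): balance=$3741.96 total_interest=$491.96
After 10 (deposit($500)): balance=$4241.96 total_interest=$491.96
After 11 (deposit($100)): balance=$4341.96 total_interest=$491.96

Answer: 491.96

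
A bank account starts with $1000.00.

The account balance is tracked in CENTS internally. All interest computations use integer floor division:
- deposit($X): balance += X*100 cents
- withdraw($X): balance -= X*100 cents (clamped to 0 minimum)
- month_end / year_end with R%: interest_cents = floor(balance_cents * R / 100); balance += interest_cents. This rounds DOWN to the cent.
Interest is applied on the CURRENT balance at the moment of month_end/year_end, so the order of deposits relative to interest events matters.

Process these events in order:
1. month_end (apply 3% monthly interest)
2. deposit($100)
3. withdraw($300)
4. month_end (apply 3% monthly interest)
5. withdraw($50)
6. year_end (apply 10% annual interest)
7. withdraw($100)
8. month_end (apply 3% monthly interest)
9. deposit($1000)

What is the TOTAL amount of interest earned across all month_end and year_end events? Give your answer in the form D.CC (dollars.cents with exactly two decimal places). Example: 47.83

After 1 (month_end (apply 3% monthly interest)): balance=$1030.00 total_interest=$30.00
After 2 (deposit($100)): balance=$1130.00 total_interest=$30.00
After 3 (withdraw($300)): balance=$830.00 total_interest=$30.00
After 4 (month_end (apply 3% monthly interest)): balance=$854.90 total_interest=$54.90
After 5 (withdraw($50)): balance=$804.90 total_interest=$54.90
After 6 (year_end (apply 10% annual interest)): balance=$885.39 total_interest=$135.39
After 7 (withdraw($100)): balance=$785.39 total_interest=$135.39
After 8 (month_end (apply 3% monthly interest)): balance=$808.95 total_interest=$158.95
After 9 (deposit($1000)): balance=$1808.95 total_interest=$158.95

Answer: 158.95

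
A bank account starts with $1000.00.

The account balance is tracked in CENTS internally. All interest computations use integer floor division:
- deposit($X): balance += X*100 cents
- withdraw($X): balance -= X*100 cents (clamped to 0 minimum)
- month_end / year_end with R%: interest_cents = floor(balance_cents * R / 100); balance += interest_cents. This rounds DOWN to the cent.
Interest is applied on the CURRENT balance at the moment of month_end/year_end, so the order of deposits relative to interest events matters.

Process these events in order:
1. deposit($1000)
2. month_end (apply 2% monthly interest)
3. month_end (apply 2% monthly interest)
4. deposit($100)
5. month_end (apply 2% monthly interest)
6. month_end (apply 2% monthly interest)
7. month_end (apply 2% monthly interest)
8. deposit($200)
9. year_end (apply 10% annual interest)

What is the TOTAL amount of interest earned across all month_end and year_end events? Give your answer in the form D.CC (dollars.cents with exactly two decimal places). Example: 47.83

Answer: 465.68

Derivation:
After 1 (deposit($1000)): balance=$2000.00 total_interest=$0.00
After 2 (month_end (apply 2% monthly interest)): balance=$2040.00 total_interest=$40.00
After 3 (month_end (apply 2% monthly interest)): balance=$2080.80 total_interest=$80.80
After 4 (deposit($100)): balance=$2180.80 total_interest=$80.80
After 5 (month_end (apply 2% monthly interest)): balance=$2224.41 total_interest=$124.41
After 6 (month_end (apply 2% monthly interest)): balance=$2268.89 total_interest=$168.89
After 7 (month_end (apply 2% monthly interest)): balance=$2314.26 total_interest=$214.26
After 8 (deposit($200)): balance=$2514.26 total_interest=$214.26
After 9 (year_end (apply 10% annual interest)): balance=$2765.68 total_interest=$465.68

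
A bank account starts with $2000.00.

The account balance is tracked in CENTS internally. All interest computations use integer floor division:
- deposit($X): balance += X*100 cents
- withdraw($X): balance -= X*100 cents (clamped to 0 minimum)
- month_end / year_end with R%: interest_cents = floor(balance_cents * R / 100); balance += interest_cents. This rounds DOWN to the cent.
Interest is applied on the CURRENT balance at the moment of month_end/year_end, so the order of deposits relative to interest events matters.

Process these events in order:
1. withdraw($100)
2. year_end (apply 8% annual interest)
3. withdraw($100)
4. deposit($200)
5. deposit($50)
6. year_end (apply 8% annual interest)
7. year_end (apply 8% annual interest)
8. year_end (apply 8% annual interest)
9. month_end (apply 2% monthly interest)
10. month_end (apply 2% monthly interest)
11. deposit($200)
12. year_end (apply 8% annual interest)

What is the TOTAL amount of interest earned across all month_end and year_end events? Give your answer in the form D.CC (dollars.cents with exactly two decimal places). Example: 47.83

Answer: 1082.80

Derivation:
After 1 (withdraw($100)): balance=$1900.00 total_interest=$0.00
After 2 (year_end (apply 8% annual interest)): balance=$2052.00 total_interest=$152.00
After 3 (withdraw($100)): balance=$1952.00 total_interest=$152.00
After 4 (deposit($200)): balance=$2152.00 total_interest=$152.00
After 5 (deposit($50)): balance=$2202.00 total_interest=$152.00
After 6 (year_end (apply 8% annual interest)): balance=$2378.16 total_interest=$328.16
After 7 (year_end (apply 8% annual interest)): balance=$2568.41 total_interest=$518.41
After 8 (year_end (apply 8% annual interest)): balance=$2773.88 total_interest=$723.88
After 9 (month_end (apply 2% monthly interest)): balance=$2829.35 total_interest=$779.35
After 10 (month_end (apply 2% monthly interest)): balance=$2885.93 total_interest=$835.93
After 11 (deposit($200)): balance=$3085.93 total_interest=$835.93
After 12 (year_end (apply 8% annual interest)): balance=$3332.80 total_interest=$1082.80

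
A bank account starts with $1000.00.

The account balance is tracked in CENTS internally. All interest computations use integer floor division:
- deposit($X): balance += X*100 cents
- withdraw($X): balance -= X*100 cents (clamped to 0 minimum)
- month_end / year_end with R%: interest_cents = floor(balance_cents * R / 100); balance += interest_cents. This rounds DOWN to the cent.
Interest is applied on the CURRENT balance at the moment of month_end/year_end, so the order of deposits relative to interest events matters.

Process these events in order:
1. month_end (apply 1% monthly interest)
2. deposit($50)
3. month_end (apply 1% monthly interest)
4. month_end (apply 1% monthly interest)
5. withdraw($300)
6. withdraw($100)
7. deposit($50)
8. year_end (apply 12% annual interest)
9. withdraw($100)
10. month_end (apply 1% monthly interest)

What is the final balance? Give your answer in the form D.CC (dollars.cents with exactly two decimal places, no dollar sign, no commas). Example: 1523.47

After 1 (month_end (apply 1% monthly interest)): balance=$1010.00 total_interest=$10.00
After 2 (deposit($50)): balance=$1060.00 total_interest=$10.00
After 3 (month_end (apply 1% monthly interest)): balance=$1070.60 total_interest=$20.60
After 4 (month_end (apply 1% monthly interest)): balance=$1081.30 total_interest=$31.30
After 5 (withdraw($300)): balance=$781.30 total_interest=$31.30
After 6 (withdraw($100)): balance=$681.30 total_interest=$31.30
After 7 (deposit($50)): balance=$731.30 total_interest=$31.30
After 8 (year_end (apply 12% annual interest)): balance=$819.05 total_interest=$119.05
After 9 (withdraw($100)): balance=$719.05 total_interest=$119.05
After 10 (month_end (apply 1% monthly interest)): balance=$726.24 total_interest=$126.24

Answer: 726.24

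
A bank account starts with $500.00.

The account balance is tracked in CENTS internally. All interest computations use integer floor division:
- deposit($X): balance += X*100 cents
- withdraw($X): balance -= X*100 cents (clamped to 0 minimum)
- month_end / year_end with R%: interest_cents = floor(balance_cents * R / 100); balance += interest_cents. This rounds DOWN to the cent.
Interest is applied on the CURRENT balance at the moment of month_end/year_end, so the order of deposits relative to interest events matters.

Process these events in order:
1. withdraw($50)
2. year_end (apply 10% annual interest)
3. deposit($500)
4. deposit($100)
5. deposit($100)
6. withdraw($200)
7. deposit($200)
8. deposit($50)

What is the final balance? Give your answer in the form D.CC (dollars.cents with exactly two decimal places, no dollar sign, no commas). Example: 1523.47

Answer: 1245.00

Derivation:
After 1 (withdraw($50)): balance=$450.00 total_interest=$0.00
After 2 (year_end (apply 10% annual interest)): balance=$495.00 total_interest=$45.00
After 3 (deposit($500)): balance=$995.00 total_interest=$45.00
After 4 (deposit($100)): balance=$1095.00 total_interest=$45.00
After 5 (deposit($100)): balance=$1195.00 total_interest=$45.00
After 6 (withdraw($200)): balance=$995.00 total_interest=$45.00
After 7 (deposit($200)): balance=$1195.00 total_interest=$45.00
After 8 (deposit($50)): balance=$1245.00 total_interest=$45.00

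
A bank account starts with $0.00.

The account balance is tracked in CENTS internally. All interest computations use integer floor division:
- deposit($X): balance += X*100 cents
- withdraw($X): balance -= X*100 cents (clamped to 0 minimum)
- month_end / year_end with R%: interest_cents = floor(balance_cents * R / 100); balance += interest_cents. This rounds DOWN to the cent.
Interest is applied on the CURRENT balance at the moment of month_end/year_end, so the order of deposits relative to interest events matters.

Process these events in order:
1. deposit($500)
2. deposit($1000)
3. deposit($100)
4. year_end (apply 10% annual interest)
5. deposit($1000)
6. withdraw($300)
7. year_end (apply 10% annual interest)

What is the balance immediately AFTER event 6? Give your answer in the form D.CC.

After 1 (deposit($500)): balance=$500.00 total_interest=$0.00
After 2 (deposit($1000)): balance=$1500.00 total_interest=$0.00
After 3 (deposit($100)): balance=$1600.00 total_interest=$0.00
After 4 (year_end (apply 10% annual interest)): balance=$1760.00 total_interest=$160.00
After 5 (deposit($1000)): balance=$2760.00 total_interest=$160.00
After 6 (withdraw($300)): balance=$2460.00 total_interest=$160.00

Answer: 2460.00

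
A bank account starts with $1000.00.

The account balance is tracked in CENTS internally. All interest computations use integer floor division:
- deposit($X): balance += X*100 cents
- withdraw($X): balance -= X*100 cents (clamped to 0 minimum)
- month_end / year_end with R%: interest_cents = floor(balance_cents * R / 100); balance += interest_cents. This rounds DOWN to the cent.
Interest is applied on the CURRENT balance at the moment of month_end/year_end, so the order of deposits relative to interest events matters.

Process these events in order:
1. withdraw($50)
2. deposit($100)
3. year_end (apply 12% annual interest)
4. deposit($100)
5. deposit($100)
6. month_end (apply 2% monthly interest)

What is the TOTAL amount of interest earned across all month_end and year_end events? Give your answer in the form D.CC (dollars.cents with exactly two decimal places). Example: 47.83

After 1 (withdraw($50)): balance=$950.00 total_interest=$0.00
After 2 (deposit($100)): balance=$1050.00 total_interest=$0.00
After 3 (year_end (apply 12% annual interest)): balance=$1176.00 total_interest=$126.00
After 4 (deposit($100)): balance=$1276.00 total_interest=$126.00
After 5 (deposit($100)): balance=$1376.00 total_interest=$126.00
After 6 (month_end (apply 2% monthly interest)): balance=$1403.52 total_interest=$153.52

Answer: 153.52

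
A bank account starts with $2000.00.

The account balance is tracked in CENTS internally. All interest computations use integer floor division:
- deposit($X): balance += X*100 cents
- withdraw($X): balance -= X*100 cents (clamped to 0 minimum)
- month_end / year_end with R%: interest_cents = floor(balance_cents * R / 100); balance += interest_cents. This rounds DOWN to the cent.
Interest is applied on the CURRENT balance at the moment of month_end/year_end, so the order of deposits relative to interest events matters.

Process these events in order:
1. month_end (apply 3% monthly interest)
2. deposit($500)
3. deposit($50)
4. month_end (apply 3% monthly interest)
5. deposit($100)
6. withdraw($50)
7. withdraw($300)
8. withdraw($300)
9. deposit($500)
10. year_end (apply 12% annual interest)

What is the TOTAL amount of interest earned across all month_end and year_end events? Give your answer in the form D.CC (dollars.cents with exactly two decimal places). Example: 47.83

After 1 (month_end (apply 3% monthly interest)): balance=$2060.00 total_interest=$60.00
After 2 (deposit($500)): balance=$2560.00 total_interest=$60.00
After 3 (deposit($50)): balance=$2610.00 total_interest=$60.00
After 4 (month_end (apply 3% monthly interest)): balance=$2688.30 total_interest=$138.30
After 5 (deposit($100)): balance=$2788.30 total_interest=$138.30
After 6 (withdraw($50)): balance=$2738.30 total_interest=$138.30
After 7 (withdraw($300)): balance=$2438.30 total_interest=$138.30
After 8 (withdraw($300)): balance=$2138.30 total_interest=$138.30
After 9 (deposit($500)): balance=$2638.30 total_interest=$138.30
After 10 (year_end (apply 12% annual interest)): balance=$2954.89 total_interest=$454.89

Answer: 454.89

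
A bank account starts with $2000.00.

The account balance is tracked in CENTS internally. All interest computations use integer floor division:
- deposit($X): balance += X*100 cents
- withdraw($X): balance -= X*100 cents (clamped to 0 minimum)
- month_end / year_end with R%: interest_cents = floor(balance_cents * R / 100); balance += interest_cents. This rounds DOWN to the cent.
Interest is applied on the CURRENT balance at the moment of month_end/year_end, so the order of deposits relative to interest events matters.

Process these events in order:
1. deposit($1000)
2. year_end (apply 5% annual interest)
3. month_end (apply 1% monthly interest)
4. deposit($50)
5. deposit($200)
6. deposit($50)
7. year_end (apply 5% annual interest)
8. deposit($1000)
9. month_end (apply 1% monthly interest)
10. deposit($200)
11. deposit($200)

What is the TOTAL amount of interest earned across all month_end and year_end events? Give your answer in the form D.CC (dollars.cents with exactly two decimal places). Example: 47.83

After 1 (deposit($1000)): balance=$3000.00 total_interest=$0.00
After 2 (year_end (apply 5% annual interest)): balance=$3150.00 total_interest=$150.00
After 3 (month_end (apply 1% monthly interest)): balance=$3181.50 total_interest=$181.50
After 4 (deposit($50)): balance=$3231.50 total_interest=$181.50
After 5 (deposit($200)): balance=$3431.50 total_interest=$181.50
After 6 (deposit($50)): balance=$3481.50 total_interest=$181.50
After 7 (year_end (apply 5% annual interest)): balance=$3655.57 total_interest=$355.57
After 8 (deposit($1000)): balance=$4655.57 total_interest=$355.57
After 9 (month_end (apply 1% monthly interest)): balance=$4702.12 total_interest=$402.12
After 10 (deposit($200)): balance=$4902.12 total_interest=$402.12
After 11 (deposit($200)): balance=$5102.12 total_interest=$402.12

Answer: 402.12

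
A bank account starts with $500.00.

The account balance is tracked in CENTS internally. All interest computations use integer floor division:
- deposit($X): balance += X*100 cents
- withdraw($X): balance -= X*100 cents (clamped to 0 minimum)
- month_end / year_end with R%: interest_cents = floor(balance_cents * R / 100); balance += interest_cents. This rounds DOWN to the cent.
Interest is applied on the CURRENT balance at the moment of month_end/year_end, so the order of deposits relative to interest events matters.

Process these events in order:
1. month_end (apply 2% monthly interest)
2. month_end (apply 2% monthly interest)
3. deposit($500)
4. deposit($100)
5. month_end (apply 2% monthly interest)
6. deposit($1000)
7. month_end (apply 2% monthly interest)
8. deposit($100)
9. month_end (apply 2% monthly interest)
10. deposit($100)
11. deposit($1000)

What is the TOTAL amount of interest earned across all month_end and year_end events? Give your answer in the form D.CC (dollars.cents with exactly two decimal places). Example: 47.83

Answer: 131.15

Derivation:
After 1 (month_end (apply 2% monthly interest)): balance=$510.00 total_interest=$10.00
After 2 (month_end (apply 2% monthly interest)): balance=$520.20 total_interest=$20.20
After 3 (deposit($500)): balance=$1020.20 total_interest=$20.20
After 4 (deposit($100)): balance=$1120.20 total_interest=$20.20
After 5 (month_end (apply 2% monthly interest)): balance=$1142.60 total_interest=$42.60
After 6 (deposit($1000)): balance=$2142.60 total_interest=$42.60
After 7 (month_end (apply 2% monthly interest)): balance=$2185.45 total_interest=$85.45
After 8 (deposit($100)): balance=$2285.45 total_interest=$85.45
After 9 (month_end (apply 2% monthly interest)): balance=$2331.15 total_interest=$131.15
After 10 (deposit($100)): balance=$2431.15 total_interest=$131.15
After 11 (deposit($1000)): balance=$3431.15 total_interest=$131.15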